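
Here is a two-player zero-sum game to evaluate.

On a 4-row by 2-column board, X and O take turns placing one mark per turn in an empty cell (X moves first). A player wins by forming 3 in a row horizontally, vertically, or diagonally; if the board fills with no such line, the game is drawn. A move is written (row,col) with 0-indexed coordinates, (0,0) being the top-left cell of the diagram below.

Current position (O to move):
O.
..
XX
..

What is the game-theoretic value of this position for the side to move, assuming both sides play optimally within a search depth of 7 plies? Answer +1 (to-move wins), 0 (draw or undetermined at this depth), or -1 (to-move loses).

p1 O@[O./../XX/..]: (0,1)[OO/../XX/..]+0* (1,0)[O./O./XX/..]-1 (1,1)[O./.O/XX/..]+0 (3,0)[O./../XX/O.]-1 (3,1)[O./../XX/.O]+0
p2 X@[OO/../XX/..]: (1,0)[OO/X./XX/..]+0* (1,1)[OO/.X/XX/..]+0 (3,0)[OO/../XX/X.]+0 (3,1)[OO/../XX/.X]+0
p3 O@[OO/X./XX/..]: (1,1)[OO/XO/XX/..]-1 (3,0)[OO/X./XX/O.]+0* (3,1)[OO/X./XX/.O]-1
p4 X@[OO/X./XX/O.]: (1,1)[OO/XX/XX/O.]+0* (3,1)[OO/X./XX/OX]+0
p5 O@[OO/XX/XX/O.]: (3,1)[OO/XX/XX/OO]+0*
p6 X@[OO/XX/XX/OO] terminal +0; root [O./../XX/..] d7

value(O./../XX/.., O) = 0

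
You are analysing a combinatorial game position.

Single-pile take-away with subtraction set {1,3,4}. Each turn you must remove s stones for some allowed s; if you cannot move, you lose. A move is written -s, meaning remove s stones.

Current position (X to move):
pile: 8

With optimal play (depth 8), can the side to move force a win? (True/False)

ply 1, X at 8 | -1=+1→7*; -3=-1→5; -4=-1→4
ply 2, O at 7 | -1=-1→6*; -3=-1→4; -4=-1→3
ply 3, X at 6 | -1=-1→5; -3=-1→3; -4=+1→2*
ply 4, O at 2 | -1=-1→1*
ply 5, X at 1 | -1=+1→0*
ply 6: 0 is terminal -1 (O); from 8 depth 8

X winning at [8]: True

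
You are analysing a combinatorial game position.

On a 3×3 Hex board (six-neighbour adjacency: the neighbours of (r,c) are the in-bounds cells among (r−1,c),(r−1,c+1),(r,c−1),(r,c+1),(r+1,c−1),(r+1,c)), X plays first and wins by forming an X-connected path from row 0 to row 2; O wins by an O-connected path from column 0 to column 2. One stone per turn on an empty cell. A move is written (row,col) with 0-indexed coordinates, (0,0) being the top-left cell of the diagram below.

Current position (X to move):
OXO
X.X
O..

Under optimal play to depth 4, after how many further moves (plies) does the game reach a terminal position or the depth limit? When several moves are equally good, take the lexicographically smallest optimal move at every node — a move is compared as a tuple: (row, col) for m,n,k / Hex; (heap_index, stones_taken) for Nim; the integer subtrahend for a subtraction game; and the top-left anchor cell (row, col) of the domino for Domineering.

p1 X@[OXO/X.X/O..]: (1,1)[OXO/XXX/O..]+1* (2,1)[OXO/X.X/OX.]-1 (2,2)[OXO/X.X/O.X]-1
p2 O@[OXO/XXX/O..]: (2,1)[OXO/XXX/OO.]-1* (2,2)[OXO/XXX/O.O]-1
p3 X@[OXO/XXX/OO.]: (2,2)[OXO/XXX/OOX]+1*
p4 O@[OXO/XXX/OOX] terminal -1; root [OXO/X.X/O..] d4

PV length from [OXO/X.X/O..]: 3 plies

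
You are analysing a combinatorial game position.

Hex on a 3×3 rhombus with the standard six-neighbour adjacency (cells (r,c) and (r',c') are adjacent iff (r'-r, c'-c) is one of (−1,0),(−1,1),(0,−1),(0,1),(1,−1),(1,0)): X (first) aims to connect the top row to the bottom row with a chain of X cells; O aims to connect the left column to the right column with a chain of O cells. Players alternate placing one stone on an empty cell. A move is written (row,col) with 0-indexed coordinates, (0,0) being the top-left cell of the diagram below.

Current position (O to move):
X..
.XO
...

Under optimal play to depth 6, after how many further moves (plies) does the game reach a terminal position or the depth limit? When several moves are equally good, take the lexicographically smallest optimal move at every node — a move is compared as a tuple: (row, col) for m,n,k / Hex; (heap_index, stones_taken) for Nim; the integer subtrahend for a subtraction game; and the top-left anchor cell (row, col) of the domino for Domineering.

PV length from [X../.XO/...]: 4 plies

[X../.XO/...] O move#1: (0,1):-1/XO./.XO/...*, (0,2):-1/X.O/.XO/..., (1,0):-1/X../OXO/..., (2,0):-1/X../.XO/O.., (2,1):-1/X../.XO/.O., (2,2):-1/X../.XO/..O
[XO./.XO/...] X move#2: (0,2):+1/XOX/.XO/...*, (1,0):+1/XO./XXO/..., (2,0):+1/XO./.XO/X.., (2,1):+1/XO./.XO/.X., (2,2):+1/XO./.XO/..X
[XOX/.XO/...] O move#3: (1,0):-1/XOX/OXO/...*, (2,0):-1/XOX/.XO/O.., (2,1):-1/XOX/.XO/.O., (2,2):-1/XOX/.XO/..O
[XOX/OXO/...] X move#4: (2,0):+1/XOX/OXO/X..*, (2,1):+1/XOX/OXO/.X., (2,2):+1/XOX/OXO/..X
[XOX/OXO/X..] end (terminal -1, O#5); searched X../.XO/... to 6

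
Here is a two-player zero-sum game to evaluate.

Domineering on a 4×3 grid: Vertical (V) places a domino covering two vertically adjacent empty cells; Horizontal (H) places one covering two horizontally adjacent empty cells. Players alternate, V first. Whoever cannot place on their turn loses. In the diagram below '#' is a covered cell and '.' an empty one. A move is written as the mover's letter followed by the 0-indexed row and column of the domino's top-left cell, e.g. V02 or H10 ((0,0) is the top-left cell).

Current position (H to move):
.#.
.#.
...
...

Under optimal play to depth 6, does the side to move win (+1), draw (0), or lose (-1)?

value(.#./.#./.../..., H) = -1

[.#./.#./.../...] H move#1: H20:-1/.#./.#./##./...*, H21:-1/.#./.#./.##/..., H30:-1/.#./.#./.../##., H31:-1/.#./.#./.../.##
[.#./.#./##./...] V move#2: V00:+1/##./##./##./...*, V02:+1/.##/.##/##./..., V12:+1/.#./.##/###/..., V22:+1/.#./.#./###/..#
[##./##./##./...] H move#3: H30:-1/##./##./##./##.*, H31:-1/##./##./##./.##
[##./##./##./##.] V move#4: V02:+1/###/###/##./##.*, V12:+1/##./###/###/##., V22:+1/##./##./###/###
[###/###/##./##.] end (terminal -1, H#5); searched .#./.#./.../... to 6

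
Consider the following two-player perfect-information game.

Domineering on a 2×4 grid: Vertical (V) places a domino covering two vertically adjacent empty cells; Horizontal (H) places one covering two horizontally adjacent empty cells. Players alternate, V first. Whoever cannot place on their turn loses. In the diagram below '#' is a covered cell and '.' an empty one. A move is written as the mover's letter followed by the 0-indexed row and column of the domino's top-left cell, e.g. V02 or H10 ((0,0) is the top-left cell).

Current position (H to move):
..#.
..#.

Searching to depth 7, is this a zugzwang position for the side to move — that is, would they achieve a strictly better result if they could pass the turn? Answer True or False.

zugzwang(..#./..#., H) = False

[..#./..#.] H move#1: H00:+1/###./..#.*, H10:+1/..#./###.
[###./..#.] V move#2: V03:-1/####/..##*
[####/..##] H move#3: H10:+1/####/####*
[####/####] end (terminal -1, V#4); searched ..#./..#. to 7
if H skipped the turn, V would face:
~ [..#./..#.] V move#1: V00:+1/#.#./#.#.*, V01:+1/.##./.##., V03:-1/..##/..##
~ [#.#./#.#.] end (terminal -1, H#2); searched ..#./..#. to 7
compare (H): move=+1 vs pass=-1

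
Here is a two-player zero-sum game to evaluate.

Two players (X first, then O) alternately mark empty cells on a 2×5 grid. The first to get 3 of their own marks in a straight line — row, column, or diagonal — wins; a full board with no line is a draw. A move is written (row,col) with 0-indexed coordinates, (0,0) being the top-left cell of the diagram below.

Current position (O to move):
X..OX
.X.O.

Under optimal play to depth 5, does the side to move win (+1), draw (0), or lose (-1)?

[X..OX/.X.O.] O move#1: (0,1):+0/XO.OX/.X.O.*, (0,2):+0/X.OOX/.X.O., (1,0):+0/X..OX/OX.O., (1,2):+0/X..OX/.XOO., (1,4):+0/X..OX/.X.OO
[XO.OX/.X.O.] X move#2: (0,2):+0/XOXOX/.X.O.*, (1,0):-1/XO.OX/XX.O., (1,2):-1/XO.OX/.XXO., (1,4):-1/XO.OX/.X.OX
[XOXOX/.X.O.] O move#3: (1,0):+0/XOXOX/OX.O.*, (1,2):+0/XOXOX/.XOO., (1,4):+0/XOXOX/.X.OO
[XOXOX/OX.O.] X move#4: (1,2):+0/XOXOX/OXXO.*, (1,4):+0/XOXOX/OX.OX
[XOXOX/OXXO.] O move#5: (1,4):+0/XOXOX/OXXOO*
[XOXOX/OXXOO] end (terminal +0, X#6); searched X..OX/.X.O. to 5

value(X..OX/.X.O., O) = 0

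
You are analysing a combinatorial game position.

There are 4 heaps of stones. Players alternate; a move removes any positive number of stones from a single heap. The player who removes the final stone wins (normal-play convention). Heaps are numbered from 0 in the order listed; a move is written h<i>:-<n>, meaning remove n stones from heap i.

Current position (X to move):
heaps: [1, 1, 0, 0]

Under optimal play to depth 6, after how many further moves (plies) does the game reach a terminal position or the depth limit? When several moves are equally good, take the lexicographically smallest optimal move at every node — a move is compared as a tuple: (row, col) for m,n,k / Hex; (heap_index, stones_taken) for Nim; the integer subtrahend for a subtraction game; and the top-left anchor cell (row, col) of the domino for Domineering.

PV length from [(1,1,0,0)]: 2 plies

[(1,1,0,0)] X move#1: h0:-1:-1/(0,1,0,0)*, h1:-1:-1/(1,0,0,0)
[(0,1,0,0)] O move#2: h1:-1:+1/(0,0,0,0)*
[(0,0,0,0)] end (terminal -1, X#3); searched (1,1,0,0) to 6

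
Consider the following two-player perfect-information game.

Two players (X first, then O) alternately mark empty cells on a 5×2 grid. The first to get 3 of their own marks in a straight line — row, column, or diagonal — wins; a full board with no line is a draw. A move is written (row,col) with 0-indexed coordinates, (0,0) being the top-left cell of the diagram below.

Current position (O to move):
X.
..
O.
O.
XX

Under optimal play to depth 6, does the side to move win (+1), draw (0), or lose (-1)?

value(X./../O./O./XX, O) = +1

ply 1, O at X./../O./O./XX | (0,1)=+0→XO/../O./O./XX; (1,0)=+1→X./O./O./O./XX*; (1,1)=+1→X./.O/O./O./XX; (2,1)=+1→X./../OO/O./XX; (3,1)=+0→X./../O./OO/XX
ply 2: X./O./O./O./XX is terminal -1 (X); from X./../O./O./XX depth 6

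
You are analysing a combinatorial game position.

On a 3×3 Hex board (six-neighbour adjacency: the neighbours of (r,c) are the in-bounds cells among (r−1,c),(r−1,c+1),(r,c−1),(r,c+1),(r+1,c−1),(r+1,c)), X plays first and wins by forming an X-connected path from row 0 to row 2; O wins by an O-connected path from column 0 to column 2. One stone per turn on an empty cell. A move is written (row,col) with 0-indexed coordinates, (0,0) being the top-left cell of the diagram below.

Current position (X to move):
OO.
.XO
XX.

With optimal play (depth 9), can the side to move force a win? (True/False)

ply 1, X at OO./.XO/XX. | (0,2)=+1→OOX/.XO/XX.*; (1,0)=-1→OO./XXO/XX.; (2,2)=-1→OO./.XO/XXX
ply 2: OOX/.XO/XX. is terminal -1 (O); from OO./.XO/XX. depth 9

X winning at [OO./.XO/XX.]: True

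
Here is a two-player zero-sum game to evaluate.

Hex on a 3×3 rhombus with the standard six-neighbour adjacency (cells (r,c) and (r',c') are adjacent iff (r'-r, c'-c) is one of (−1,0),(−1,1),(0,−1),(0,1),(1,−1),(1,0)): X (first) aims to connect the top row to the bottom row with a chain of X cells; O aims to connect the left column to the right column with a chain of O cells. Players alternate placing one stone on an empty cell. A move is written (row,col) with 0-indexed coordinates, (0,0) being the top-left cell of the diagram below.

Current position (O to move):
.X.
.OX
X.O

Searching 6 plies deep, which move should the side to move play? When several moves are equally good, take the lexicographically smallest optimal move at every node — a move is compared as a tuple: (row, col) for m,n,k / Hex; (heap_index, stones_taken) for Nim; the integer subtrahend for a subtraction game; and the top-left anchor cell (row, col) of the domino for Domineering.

ply 1, O at .X./.OX/X.O | (0,0)=-1→OX./.OX/X.O; (0,2)=-1→.XO/.OX/X.O; (1,0)=+1→.X./OOX/X.O*; (2,1)=-1→.X./.OX/XOO
ply 2, X at .X./OOX/X.O | (0,0)=-1→XX./OOX/X.O*; (0,2)=-1→.XX/OOX/X.O; (2,1)=-1→.X./OOX/XXO
ply 3, O at XX./OOX/X.O | (0,2)=+1→XXO/OOX/X.O*; (2,1)=+1→XX./OOX/XOO
ply 4: XXO/OOX/X.O is terminal -1 (X); from .X./.OX/X.O depth 6

O's best at [.X./.OX/X.O]: (1,0)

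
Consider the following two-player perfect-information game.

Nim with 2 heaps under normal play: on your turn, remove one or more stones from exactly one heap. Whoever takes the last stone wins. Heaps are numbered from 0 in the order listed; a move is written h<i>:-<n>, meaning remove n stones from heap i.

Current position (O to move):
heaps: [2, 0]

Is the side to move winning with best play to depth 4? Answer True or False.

ply 1, O at (2,0) | h0:-1=-1→(1,0); h0:-2=+1→(0,0)*
ply 2: (0,0) is terminal -1 (X); from (2,0) depth 4

O winning at [(2,0)]: True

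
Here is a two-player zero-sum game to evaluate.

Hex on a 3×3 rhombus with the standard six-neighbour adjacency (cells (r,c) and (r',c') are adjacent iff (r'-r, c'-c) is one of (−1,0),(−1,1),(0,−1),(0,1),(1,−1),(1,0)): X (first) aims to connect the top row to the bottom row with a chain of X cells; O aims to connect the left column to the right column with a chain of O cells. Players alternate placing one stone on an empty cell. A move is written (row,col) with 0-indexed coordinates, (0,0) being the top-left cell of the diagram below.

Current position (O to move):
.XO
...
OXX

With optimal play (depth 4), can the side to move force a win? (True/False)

p1 O@[.XO/.../OXX]: (0,0)[OXO/.../OXX]-1 (1,0)[.XO/O../OXX]-1 (1,1)[.XO/.O./OXX]+1* (1,2)[.XO/..O/OXX]-1
p2 X@[.XO/.O./OXX] terminal -1; root [.XO/.../OXX] d4

O winning at [.XO/.../OXX]: True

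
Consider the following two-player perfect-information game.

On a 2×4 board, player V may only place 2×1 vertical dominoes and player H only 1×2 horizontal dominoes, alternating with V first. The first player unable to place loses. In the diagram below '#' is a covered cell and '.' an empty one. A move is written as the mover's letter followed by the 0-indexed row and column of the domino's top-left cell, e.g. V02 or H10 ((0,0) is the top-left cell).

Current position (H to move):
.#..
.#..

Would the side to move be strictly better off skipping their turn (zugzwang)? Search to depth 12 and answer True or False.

zugzwang(.#../.#.., H) = False

[.#../.#..] H move#1: H02:+1/.###/.#..*, H12:+1/.#../.###
[.###/.#..] V move#2: V00:-1/####/##..*
[####/##..] H move#3: H12:+1/####/####*
[####/####] end (terminal -1, V#4); searched .#../.#.. to 12
suppose H passes — search the same position with V to move:
pass> [.#../.#..] V move#1: V00:-1/##../##.., V02:+1/.##./.##.*, V03:+1/.#.#/.#.#
pass> [.##./.##.] end (terminal -1, H#2); searched .#../.#.. to 12
for H: play +1, pass -1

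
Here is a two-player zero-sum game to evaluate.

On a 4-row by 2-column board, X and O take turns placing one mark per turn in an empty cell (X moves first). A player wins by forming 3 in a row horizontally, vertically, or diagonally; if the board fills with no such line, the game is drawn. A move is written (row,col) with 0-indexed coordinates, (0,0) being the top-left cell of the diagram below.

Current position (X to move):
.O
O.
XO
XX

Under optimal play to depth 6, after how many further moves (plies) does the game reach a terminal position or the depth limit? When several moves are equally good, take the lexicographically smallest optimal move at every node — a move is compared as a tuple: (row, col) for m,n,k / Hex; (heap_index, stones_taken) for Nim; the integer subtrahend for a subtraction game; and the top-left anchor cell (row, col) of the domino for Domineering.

p1 X@[.O/O./XO/XX]: (0,0)[XO/O./XO/XX]-1 (1,1)[.O/OX/XO/XX]+0*
p2 O@[.O/OX/XO/XX]: (0,0)[OO/OX/XO/XX]+0*
p3 X@[OO/OX/XO/XX] terminal +0; root [.O/O./XO/XX] d6

PV length from [.O/O./XO/XX]: 2 plies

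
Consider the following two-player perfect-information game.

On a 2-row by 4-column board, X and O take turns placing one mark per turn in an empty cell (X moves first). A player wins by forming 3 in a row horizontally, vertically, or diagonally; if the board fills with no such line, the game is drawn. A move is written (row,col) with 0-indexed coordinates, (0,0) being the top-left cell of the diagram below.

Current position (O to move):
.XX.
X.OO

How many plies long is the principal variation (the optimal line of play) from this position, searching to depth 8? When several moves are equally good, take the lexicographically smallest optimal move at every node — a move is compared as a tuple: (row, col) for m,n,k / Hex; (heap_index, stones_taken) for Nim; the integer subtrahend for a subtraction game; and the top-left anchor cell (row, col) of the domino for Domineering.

PV length from [.XX./X.OO]: 1 ply

ply 1, O at .XX./X.OO | (0,0)=-1→OXX./X.OO; (0,3)=-1→.XXO/X.OO; (1,1)=+1→.XX./XOOO*
ply 2: .XX./XOOO is terminal -1 (X); from .XX./X.OO depth 8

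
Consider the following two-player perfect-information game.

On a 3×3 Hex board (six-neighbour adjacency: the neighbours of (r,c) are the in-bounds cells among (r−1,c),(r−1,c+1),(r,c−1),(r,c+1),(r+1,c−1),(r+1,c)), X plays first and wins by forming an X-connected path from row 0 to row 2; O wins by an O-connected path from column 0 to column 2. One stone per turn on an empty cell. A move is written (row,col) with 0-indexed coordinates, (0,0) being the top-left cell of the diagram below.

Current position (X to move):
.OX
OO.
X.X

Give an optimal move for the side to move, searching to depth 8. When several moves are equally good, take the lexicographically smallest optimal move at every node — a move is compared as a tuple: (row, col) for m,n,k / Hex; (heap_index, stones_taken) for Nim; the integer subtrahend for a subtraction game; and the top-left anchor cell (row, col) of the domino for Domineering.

[.OX/OO./X.X] X move#1: (0,0):-1/XOX/OO./X.X, (1,2):+1/.OX/OOX/X.X*, (2,1):-1/.OX/OO./XXX
[.OX/OOX/X.X] end (terminal -1, O#2); searched .OX/OO./X.X to 8

X's best at [.OX/OO./X.X]: (1,2)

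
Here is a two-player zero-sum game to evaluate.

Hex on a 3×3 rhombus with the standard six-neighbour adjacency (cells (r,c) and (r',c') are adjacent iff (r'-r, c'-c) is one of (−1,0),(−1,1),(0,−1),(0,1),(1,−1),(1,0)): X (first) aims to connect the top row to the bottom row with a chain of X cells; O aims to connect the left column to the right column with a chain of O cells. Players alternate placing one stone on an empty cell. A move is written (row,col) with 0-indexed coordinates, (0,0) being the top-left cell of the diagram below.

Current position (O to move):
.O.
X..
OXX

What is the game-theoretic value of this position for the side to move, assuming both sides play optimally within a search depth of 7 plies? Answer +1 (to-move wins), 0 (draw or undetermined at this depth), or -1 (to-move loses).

[.O./X../OXX] O move#1: (0,0):-1/OO./X../OXX, (0,2):+1/.OO/X../OXX*, (1,1):+1/.O./XO./OXX, (1,2):-1/.O./X.O/OXX
[.OO/X../OXX] X move#2: (0,0):-1/XOO/X../OXX*, (1,1):-1/.OO/XX./OXX, (1,2):-1/.OO/X.X/OXX
[XOO/X../OXX] O move#3: (1,1):+1/XOO/XO./OXX*, (1,2):-1/XOO/X.O/OXX
[XOO/XO./OXX] end (terminal -1, X#4); searched .O./X../OXX to 7

value(.O./X../OXX, O) = +1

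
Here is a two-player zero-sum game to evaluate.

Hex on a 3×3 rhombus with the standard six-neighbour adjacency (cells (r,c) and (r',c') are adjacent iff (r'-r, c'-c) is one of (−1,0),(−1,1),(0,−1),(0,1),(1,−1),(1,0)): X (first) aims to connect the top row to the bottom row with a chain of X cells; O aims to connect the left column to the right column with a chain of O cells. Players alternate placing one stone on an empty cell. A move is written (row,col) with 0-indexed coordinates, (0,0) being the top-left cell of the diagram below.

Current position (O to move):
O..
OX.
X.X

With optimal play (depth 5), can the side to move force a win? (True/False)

ply 1, O at O../OX./X.X | (0,1)=-1→OO./OX./X.X*; (0,2)=-1→O.O/OX./X.X; (1,2)=-1→O../OXO/X.X; (2,1)=-1→O../OX./XOX
ply 2, X at OO./OX./X.X | (0,2)=+1→OOX/OX./X.X*; (1,2)=-1→OO./OXX/X.X; (2,1)=-1→OO./OX./XXX
ply 3: OOX/OX./X.X is terminal -1 (O); from O../OX./X.X depth 5

O winning at [O../OX./X.X]: False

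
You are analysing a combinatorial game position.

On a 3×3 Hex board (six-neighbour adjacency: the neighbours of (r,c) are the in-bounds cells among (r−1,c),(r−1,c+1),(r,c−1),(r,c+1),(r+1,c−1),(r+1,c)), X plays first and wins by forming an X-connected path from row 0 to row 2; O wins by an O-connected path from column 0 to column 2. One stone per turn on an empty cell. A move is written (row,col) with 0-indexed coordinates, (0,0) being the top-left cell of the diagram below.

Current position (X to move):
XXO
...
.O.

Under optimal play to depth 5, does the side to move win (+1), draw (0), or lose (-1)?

value(XXO/.../.O., X) = +1

p1 X@[XXO/.../.O.]: (1,0)[XXO/X../.O.]-1 (1,1)[XXO/.X./.O.]-1 (1,2)[XXO/..X/.O.]-1 (2,0)[XXO/.../XO.]+1* (2,2)[XXO/.../.OX]-1
p2 O@[XXO/.../XO.]: (1,0)[XXO/O../XO.]-1* (1,1)[XXO/.O./XO.]-1 (1,2)[XXO/..O/XO.]-1 (2,2)[XXO/.../XOO]-1
p3 X@[XXO/O../XO.]: (1,1)[XXO/OX./XO.]+1* (1,2)[XXO/O.X/XO.]-1 (2,2)[XXO/O../XOX]-1
p4 O@[XXO/OX./XO.] terminal -1; root [XXO/.../.O.] d5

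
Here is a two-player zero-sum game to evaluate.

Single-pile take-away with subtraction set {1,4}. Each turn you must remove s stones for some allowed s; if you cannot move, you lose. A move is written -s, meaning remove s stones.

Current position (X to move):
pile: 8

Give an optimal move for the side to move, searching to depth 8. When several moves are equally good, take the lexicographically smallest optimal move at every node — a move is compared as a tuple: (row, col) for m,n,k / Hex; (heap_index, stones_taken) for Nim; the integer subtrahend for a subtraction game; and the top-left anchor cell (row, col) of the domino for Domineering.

ply 1, X at 8 | -1=+1→7*; -4=-1→4
ply 2, O at 7 | -1=-1→6*; -4=-1→3
ply 3, X at 6 | -1=+1→5*; -4=+1→2
ply 4, O at 5 | -1=-1→4*; -4=-1→1
ply 5, X at 4 | -1=-1→3; -4=+1→0*
ply 6: 0 is terminal -1 (O); from 8 depth 8

X's best at [8]: -1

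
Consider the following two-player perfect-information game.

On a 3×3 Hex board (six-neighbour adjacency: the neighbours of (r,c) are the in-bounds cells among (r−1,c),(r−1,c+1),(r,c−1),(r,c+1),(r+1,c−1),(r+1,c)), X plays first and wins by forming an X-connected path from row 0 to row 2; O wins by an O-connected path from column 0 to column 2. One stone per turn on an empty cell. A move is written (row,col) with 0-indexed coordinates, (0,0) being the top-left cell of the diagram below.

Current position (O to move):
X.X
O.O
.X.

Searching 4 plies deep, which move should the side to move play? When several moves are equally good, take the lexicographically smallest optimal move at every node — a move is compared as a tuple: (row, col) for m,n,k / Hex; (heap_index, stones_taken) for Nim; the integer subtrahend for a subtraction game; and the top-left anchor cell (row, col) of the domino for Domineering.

p1 O@[X.X/O.O/.X.]: (0,1)[XOX/O.O/.X.]-1 (1,1)[X.X/OOO/.X.]+1* (2,0)[X.X/O.O/OX.]-1 (2,2)[X.X/O.O/.XO]-1
p2 X@[X.X/OOO/.X.] terminal -1; root [X.X/O.O/.X.] d4

O's best at [X.X/O.O/.X.]: (1,1)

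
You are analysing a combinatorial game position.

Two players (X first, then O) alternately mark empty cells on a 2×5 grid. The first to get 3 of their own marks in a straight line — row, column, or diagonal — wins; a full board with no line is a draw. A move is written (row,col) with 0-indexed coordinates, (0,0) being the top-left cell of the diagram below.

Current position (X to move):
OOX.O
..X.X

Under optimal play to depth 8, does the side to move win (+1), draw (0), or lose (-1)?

value(OOX.O/..X.X, X) = +1

ply 1, X at OOX.O/..X.X | (0,3)=+0→OOXXO/..X.X; (1,0)=+1→OOX.O/X.X.X*; (1,1)=+1→OOX.O/.XX.X; (1,3)=+1→OOX.O/..XXX
ply 2, O at OOX.O/X.X.X | (0,3)=-1→OOXOO/X.X.X*; (1,1)=-1→OOX.O/XOX.X; (1,3)=-1→OOX.O/X.XOX
ply 3, X at OOXOO/X.X.X | (1,1)=+1→OOXOO/XXX.X*; (1,3)=+1→OOXOO/X.XXX
ply 4: OOXOO/XXX.X is terminal -1 (O); from OOX.O/..X.X depth 8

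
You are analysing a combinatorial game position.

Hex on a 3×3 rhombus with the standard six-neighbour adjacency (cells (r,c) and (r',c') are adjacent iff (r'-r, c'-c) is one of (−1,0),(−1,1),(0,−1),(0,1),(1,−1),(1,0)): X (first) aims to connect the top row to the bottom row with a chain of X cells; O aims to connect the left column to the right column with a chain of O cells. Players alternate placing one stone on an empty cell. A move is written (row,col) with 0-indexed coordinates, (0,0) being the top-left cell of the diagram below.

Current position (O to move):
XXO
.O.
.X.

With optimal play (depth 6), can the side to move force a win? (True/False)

p1 O@[XXO/.O./.X.]: (1,0)[XXO/OO./.X.]+1* (1,2)[XXO/.OO/.X.]+1 (2,0)[XXO/.O./OX.]+1 (2,2)[XXO/.O./.XO]+1
p2 X@[XXO/OO./.X.] terminal -1; root [XXO/.O./.X.] d6

O winning at [XXO/.O./.X.]: True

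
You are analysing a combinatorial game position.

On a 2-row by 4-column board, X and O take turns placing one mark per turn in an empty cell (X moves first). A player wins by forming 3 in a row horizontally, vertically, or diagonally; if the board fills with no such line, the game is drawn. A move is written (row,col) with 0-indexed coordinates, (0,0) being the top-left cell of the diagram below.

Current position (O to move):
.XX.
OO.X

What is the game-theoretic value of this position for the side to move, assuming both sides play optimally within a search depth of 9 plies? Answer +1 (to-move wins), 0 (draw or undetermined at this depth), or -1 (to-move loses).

ply 1, O at .XX./OO.X | (0,0)=-1→OXX./OO.X; (0,3)=-1→.XXO/OO.X; (1,2)=+1→.XX./OOOX*
ply 2: .XX./OOOX is terminal -1 (X); from .XX./OO.X depth 9

value(.XX./OO.X, O) = +1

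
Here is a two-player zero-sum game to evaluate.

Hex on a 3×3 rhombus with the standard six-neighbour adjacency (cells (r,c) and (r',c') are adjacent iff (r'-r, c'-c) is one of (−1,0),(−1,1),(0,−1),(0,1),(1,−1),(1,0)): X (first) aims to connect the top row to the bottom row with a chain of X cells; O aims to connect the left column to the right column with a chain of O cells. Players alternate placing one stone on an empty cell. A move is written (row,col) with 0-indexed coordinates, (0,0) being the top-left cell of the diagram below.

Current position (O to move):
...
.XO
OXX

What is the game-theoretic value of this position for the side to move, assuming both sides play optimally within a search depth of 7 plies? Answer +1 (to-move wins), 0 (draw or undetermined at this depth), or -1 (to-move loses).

value(.../.XO/OXX, O) = -1

ply 1, O at .../.XO/OXX | (0,0)=-1→O../.XO/OXX*; (0,1)=-1→.O./.XO/OXX; (0,2)=-1→..O/.XO/OXX; (1,0)=-1→.../OXO/OXX
ply 2, X at O../.XO/OXX | (0,1)=+1→OX./.XO/OXX*; (0,2)=+1→O.X/.XO/OXX; (1,0)=+1→O../XXO/OXX
ply 3: OX./.XO/OXX is terminal -1 (O); from .../.XO/OXX depth 7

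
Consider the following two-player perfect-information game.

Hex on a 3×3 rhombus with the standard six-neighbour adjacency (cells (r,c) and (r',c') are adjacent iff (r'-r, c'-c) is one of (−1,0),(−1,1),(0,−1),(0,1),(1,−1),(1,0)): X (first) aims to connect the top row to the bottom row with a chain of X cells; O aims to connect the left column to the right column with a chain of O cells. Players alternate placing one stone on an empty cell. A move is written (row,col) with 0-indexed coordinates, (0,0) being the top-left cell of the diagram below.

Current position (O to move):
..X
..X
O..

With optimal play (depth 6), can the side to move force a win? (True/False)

ply 1, O at ..X/..X/O.. | (0,0)=-1→O.X/..X/O..*; (0,1)=-1→.OX/..X/O..; (1,0)=-1→..X/O.X/O..; (1,1)=-1→..X/.OX/O..; (2,1)=-1→..X/..X/OO.; (2,2)=-1→..X/..X/O.O
ply 2, X at O.X/..X/O.. | (0,1)=+1→OXX/..X/O..*; (1,0)=+1→O.X/X.X/O..; (1,1)=+1→O.X/.XX/O..; (2,1)=+1→O.X/..X/OX.; (2,2)=+1→O.X/..X/O.X
ply 3, O at OXX/..X/O.. | (1,0)=-1→OXX/O.X/O..*; (1,1)=-1→OXX/.OX/O..; (2,1)=-1→OXX/..X/OO.; (2,2)=-1→OXX/..X/O.O
ply 4, X at OXX/O.X/O.. | (1,1)=+1→OXX/OXX/O..*; (2,1)=+1→OXX/O.X/OX.; (2,2)=+1→OXX/O.X/O.X
ply 5, O at OXX/OXX/O.. | (2,1)=-1→OXX/OXX/OO.*; (2,2)=-1→OXX/OXX/O.O
ply 6, X at OXX/OXX/OO. | (2,2)=+1→OXX/OXX/OOX*
ply 7: OXX/OXX/OOX is terminal -1 (O); from ..X/..X/O.. depth 6

O winning at [..X/..X/O..]: False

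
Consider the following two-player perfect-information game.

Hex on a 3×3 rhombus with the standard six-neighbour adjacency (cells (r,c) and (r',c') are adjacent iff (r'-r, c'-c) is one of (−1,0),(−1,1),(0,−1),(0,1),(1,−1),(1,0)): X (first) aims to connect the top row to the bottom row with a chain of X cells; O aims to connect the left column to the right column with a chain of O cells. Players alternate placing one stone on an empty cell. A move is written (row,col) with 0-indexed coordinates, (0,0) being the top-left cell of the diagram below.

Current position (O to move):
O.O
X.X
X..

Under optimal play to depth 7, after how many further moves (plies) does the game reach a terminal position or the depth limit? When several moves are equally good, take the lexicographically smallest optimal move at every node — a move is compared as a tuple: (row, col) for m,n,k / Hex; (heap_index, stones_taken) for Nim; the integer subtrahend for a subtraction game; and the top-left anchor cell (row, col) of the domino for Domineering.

PV length from [O.O/X.X/X..]: 1 ply

p1 O@[O.O/X.X/X..]: (0,1)[OOO/X.X/X..]+1* (1,1)[O.O/XOX/X..]-1 (2,1)[O.O/X.X/XO.]-1 (2,2)[O.O/X.X/X.O]-1
p2 X@[OOO/X.X/X..] terminal -1; root [O.O/X.X/X..] d7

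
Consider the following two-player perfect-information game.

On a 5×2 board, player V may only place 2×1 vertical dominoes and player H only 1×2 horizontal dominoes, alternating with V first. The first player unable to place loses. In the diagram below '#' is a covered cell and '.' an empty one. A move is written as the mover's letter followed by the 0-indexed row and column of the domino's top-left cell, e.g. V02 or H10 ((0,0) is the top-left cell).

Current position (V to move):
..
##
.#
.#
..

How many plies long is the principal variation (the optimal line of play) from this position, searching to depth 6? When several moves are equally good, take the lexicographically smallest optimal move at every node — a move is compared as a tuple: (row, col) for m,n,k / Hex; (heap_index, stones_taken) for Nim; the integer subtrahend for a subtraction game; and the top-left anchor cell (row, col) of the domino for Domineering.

p1 V@[../##/.#/.#/..]: V20[../##/##/##/..]-1* V30[../##/.#/##/#.]-1
p2 H@[../##/##/##/..]: H00[##/##/##/##/..]+1* H40[../##/##/##/##]+1
p3 V@[##/##/##/##/..] terminal -1; root [../##/.#/.#/..] d6

PV length from [../##/.#/.#/..]: 2 plies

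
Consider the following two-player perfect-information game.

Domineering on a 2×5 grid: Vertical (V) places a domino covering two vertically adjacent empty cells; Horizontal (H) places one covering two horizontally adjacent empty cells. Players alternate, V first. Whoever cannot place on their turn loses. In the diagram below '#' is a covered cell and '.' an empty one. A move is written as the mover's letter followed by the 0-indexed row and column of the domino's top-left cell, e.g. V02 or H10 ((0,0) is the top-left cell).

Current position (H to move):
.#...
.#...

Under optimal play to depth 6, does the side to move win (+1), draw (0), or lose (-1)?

[.#.../.#...] H move#1: H02:-1/.###./.#...*, H03:-1/.#.##/.#..., H12:-1/.#.../.###., H13:-1/.#.../.#.##
[.###./.#...] V move#2: V00:-1/####./##..., V04:+1/.####/.#..#*
[.####/.#..#] H move#3: H12:-1/.####/.####*
[.####/.####] V move#4: V00:+1/#####/#####*
[#####/#####] end (terminal -1, H#5); searched .#.../.#... to 6

value(.#.../.#..., H) = -1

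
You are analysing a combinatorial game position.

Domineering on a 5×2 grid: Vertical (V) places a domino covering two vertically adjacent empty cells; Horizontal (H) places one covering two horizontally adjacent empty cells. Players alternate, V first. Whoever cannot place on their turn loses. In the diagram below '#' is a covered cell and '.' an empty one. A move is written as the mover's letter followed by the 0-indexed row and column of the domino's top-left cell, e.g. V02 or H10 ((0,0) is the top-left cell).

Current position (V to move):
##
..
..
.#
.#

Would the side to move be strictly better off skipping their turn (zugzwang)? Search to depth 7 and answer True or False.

zugzwang(##/../../.#/.#, V) = False

[##/../../.#/.#] V move#1: V10:+1/##/#./#./.#/.#*, V11:+1/##/.#/.#/.#/.#, V20:-1/##/../#./##/.#, V30:-1/##/../../##/##
[##/#./#./.#/.#] end (terminal -1, H#2); searched ##/../../.#/.# to 7
suppose V passes — search the same position with H to move:
pass> [##/../../.#/.#] H move#1: H10:-1/##/##/../.#/.#, H20:+1/##/../##/.#/.#*
pass> [##/../##/.#/.#] V move#2: V30:-1/##/../##/##/##*
pass> [##/../##/##/##] H move#3: H10:+1/##/##/##/##/##*
pass> [##/##/##/##/##] end (terminal -1, V#4); searched ##/../../.#/.# to 7
for V: play +1, pass -1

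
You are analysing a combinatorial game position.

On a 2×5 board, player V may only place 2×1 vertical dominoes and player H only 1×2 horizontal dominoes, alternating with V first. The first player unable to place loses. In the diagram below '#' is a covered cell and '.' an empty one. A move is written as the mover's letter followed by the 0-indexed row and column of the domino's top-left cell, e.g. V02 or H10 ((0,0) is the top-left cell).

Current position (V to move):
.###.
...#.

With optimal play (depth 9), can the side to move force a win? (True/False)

V winning at [.###./...#.]: True

p1 V@[.###./...#.]: V00[####./#..#.]+1* V04[.####/...##]-1
p2 H@[####./#..#.]: H11[####./####.]-1*
p3 V@[####./####.]: V04[#####/#####]+1*
p4 H@[#####/#####] terminal -1; root [.###./...#.] d9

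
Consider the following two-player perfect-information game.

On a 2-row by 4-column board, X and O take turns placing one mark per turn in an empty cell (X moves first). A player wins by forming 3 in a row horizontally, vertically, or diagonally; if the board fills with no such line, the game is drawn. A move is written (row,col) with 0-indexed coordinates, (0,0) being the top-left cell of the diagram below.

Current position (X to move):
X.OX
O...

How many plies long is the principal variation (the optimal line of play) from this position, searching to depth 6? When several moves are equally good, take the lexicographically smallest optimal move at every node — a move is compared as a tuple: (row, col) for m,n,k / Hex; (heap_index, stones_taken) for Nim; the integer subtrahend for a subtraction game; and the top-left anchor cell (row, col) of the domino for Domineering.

ply 1, X at X.OX/O... | (0,1)=+0→XXOX/O...*; (1,1)=+0→X.OX/OX..; (1,2)=+0→X.OX/O.X.; (1,3)=+0→X.OX/O..X
ply 2, O at XXOX/O... | (1,1)=+0→XXOX/OO..*; (1,2)=+0→XXOX/O.O.; (1,3)=+0→XXOX/O..O
ply 3, X at XXOX/OO.. | (1,2)=+0→XXOX/OOX.*; (1,3)=-1→XXOX/OO.X
ply 4, O at XXOX/OOX. | (1,3)=+0→XXOX/OOXO*
ply 5: XXOX/OOXO is terminal +0 (X); from X.OX/O... depth 6

PV length from [X.OX/O...]: 4 plies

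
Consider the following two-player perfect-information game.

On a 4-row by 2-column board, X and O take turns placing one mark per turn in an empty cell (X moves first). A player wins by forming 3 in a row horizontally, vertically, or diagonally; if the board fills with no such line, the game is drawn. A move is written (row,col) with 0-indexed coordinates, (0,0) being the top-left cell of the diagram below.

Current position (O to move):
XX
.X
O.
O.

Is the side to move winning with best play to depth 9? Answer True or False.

O winning at [XX/.X/O./O.]: True

ply 1, O at XX/.X/O./O. | (1,0)=+1→XX/OX/O./O.*; (2,1)=+0→XX/.X/OO/O.; (3,1)=-1→XX/.X/O./OO
ply 2: XX/OX/O./O. is terminal -1 (X); from XX/.X/O./O. depth 9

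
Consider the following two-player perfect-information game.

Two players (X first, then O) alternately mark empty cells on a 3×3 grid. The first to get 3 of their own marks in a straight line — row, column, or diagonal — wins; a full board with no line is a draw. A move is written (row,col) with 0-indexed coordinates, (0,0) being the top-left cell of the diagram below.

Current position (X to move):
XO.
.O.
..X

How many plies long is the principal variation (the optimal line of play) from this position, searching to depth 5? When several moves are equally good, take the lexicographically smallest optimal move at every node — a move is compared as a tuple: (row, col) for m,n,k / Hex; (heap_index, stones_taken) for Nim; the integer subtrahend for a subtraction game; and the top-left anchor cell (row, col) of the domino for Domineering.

PV length from [XO./.O./..X]: 5 plies

ply 1, X at XO./.O./..X | (0,2)=-1→XOX/.O./..X; (1,0)=-1→XO./XO./..X; (1,2)=-1→XO./.OX/..X; (2,0)=-1→XO./.O./X.X; (2,1)=+0→XO./.O./.XX*
ply 2, O at XO./.O./.XX | (0,2)=-1→XOO/.O./.XX; (1,0)=-1→XO./OO./.XX; (1,2)=-1→XO./.OO/.XX; (2,0)=+0→XO./.O./OXX*
ply 3, X at XO./.O./OXX | (0,2)=+0→XOX/.O./OXX*; (1,0)=-1→XO./XO./OXX; (1,2)=-1→XO./.OX/OXX
ply 4, O at XOX/.O./OXX | (1,0)=-1→XOX/OO./OXX; (1,2)=+0→XOX/.OO/OXX*
ply 5, X at XOX/.OO/OXX | (1,0)=+0→XOX/XOO/OXX*
ply 6: XOX/XOO/OXX is terminal +0 (O); from XO./.O./..X depth 5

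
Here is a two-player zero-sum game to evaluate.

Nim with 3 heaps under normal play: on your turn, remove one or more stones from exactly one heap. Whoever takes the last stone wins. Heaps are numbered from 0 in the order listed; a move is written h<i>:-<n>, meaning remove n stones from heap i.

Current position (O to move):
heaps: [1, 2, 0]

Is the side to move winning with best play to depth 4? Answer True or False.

[(1,2,0)] O move#1: h0:-1:-1/(0,2,0), h1:-1:+1/(1,1,0)*, h1:-2:-1/(1,0,0)
[(1,1,0)] X move#2: h0:-1:-1/(0,1,0)*, h1:-1:-1/(1,0,0)
[(0,1,0)] O move#3: h1:-1:+1/(0,0,0)*
[(0,0,0)] end (terminal -1, X#4); searched (1,2,0) to 4

O winning at [(1,2,0)]: True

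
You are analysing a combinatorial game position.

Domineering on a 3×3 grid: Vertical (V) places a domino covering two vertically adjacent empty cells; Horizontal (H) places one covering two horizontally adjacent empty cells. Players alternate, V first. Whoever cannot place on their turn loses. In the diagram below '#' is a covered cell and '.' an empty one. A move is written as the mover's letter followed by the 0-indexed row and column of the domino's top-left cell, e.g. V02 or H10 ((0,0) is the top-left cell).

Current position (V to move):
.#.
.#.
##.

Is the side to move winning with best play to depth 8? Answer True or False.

ply 1, V at .#./.#./##. | V00=+1→##./##./##.*; V02=+1→.##/.##/##.; V12=+1→.#./.##/###
ply 2: ##./##./##. is terminal -1 (H); from .#./.#./##. depth 8

V winning at [.#./.#./##.]: True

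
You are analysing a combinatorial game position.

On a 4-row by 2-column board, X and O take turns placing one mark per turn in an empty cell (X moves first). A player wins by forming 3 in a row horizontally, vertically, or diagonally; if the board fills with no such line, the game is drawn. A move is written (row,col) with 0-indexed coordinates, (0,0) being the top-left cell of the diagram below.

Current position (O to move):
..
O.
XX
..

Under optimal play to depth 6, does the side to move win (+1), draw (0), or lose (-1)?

[../O./XX/..] O move#1: (0,0):-1/O./O./XX/.., (0,1):+0/.O/O./XX/..*, (1,1):+0/../OO/XX/.., (3,0):-1/../O./XX/O., (3,1):+0/../O./XX/.O
[.O/O./XX/..] X move#2: (0,0):+0/XO/O./XX/..*, (1,1):+0/.O/OX/XX/.., (3,0):+0/.O/O./XX/X., (3,1):+0/.O/O./XX/.X
[XO/O./XX/..] O move#3: (1,1):+0/XO/OO/XX/..*, (3,0):+0/XO/O./XX/O., (3,1):+0/XO/O./XX/.O
[XO/OO/XX/..] X move#4: (3,0):+0/XO/OO/XX/X.*, (3,1):+0/XO/OO/XX/.X
[XO/OO/XX/X.] O move#5: (3,1):+0/XO/OO/XX/XO*
[XO/OO/XX/XO] end (terminal +0, X#6); searched ../O./XX/.. to 6

value(../O./XX/.., O) = 0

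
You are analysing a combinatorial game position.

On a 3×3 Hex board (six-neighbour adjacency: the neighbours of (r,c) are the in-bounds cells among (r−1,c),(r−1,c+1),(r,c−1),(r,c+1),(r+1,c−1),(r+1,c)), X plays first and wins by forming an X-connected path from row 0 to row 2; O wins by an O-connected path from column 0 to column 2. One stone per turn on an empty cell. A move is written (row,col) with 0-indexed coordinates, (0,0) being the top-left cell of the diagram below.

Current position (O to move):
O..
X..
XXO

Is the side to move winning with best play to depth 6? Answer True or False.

p1 O@[O../X../XXO]: (0,1)[OO./X../XXO]-1* (0,2)[O.O/X../XXO]-1 (1,1)[O../XO./XXO]-1 (1,2)[O../X.O/XXO]-1
p2 X@[OO./X../XXO]: (0,2)[OOX/X../XXO]+1* (1,1)[OO./XX./XXO]-1 (1,2)[OO./X.X/XXO]-1
p3 O@[OOX/X../XXO]: (1,1)[OOX/XO./XXO]-1* (1,2)[OOX/X.O/XXO]-1
p4 X@[OOX/XO./XXO]: (1,2)[OOX/XOX/XXO]+1*
p5 O@[OOX/XOX/XXO] terminal -1; root [O../X../XXO] d6

O winning at [O../X../XXO]: False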